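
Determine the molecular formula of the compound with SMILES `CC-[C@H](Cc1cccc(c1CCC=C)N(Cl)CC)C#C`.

C18H24ClN

Heavy atoms from the SMILES: 18 C, 1 Cl, 1 N.
Implicit hydrogens by atom environment:
  6 × C: 2 H each → 12
  3 × C (aromatic): 1 H each → 3
  3 × C: 1 H each → 3
  3 × C (aromatic): no H
  2 × C: 3 H each → 6
  1 × C: no H
  1 × Cl: no H
  1 × N: no H
  Total hydrogens = 24.
Molecular formula: C18H24ClN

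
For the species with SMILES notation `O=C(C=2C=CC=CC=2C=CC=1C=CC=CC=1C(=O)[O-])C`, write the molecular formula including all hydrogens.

Heavy atoms from the SMILES: 17 C, 3 O.
Implicit hydrogens by atom environment:
  8 × C (aromatic): 1 H each → 8
  4 × C (aromatic): no H
  2 × C: 1 H each → 2
  2 × C: no H
  2 × O: no H
  1 × C: 3 H
  1 × O (charge -1): no H
  Total hydrogens = 13.
Net charge -1.
Molecular formula: C17H13O3-

C17H13O3-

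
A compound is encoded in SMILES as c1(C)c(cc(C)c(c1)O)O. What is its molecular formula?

Heavy atoms from the SMILES: 8 C, 2 O.
Implicit hydrogens by atom environment:
  4 × C (aromatic): no H
  2 × C: 3 H each → 6
  2 × C (aromatic): 1 H each → 2
  2 × O: 1 H each → 2
  Total hydrogens = 10.
Molecular formula: C8H10O2

C8H10O2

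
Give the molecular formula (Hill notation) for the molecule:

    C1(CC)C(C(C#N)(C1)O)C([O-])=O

Heavy atoms from the SMILES: 8 C, 1 N, 3 O.
Implicit hydrogens by atom environment:
  3 × C: no H
  2 × C: 2 H each → 4
  2 × C: 1 H each → 2
  1 × C: 3 H
  1 × N: no H
  1 × O: 1 H
  1 × O: no H
  1 × O (charge -1): no H
  Total hydrogens = 10.
Net charge -1.
Molecular formula: C8H10NO3-

C8H10NO3-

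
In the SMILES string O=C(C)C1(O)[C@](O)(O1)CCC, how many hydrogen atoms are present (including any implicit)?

Hydrogens are implicit in SMILES; fill each atom to its normal valence:
  3 × C: no H
  2 × C: 3 H each → 6
  2 × C: 2 H each → 4
  2 × O: 1 H each → 2
  2 × O: no H
  Total hydrogens = 12.

12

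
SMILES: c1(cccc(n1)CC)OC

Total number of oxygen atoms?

The symbol for oxygen appears 1 time in the SMILES.

1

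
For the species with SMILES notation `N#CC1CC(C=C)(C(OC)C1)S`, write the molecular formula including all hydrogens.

C9H13NOS

Heavy atoms from the SMILES: 9 C, 1 N, 1 O, 1 S.
Implicit hydrogens by atom environment:
  3 × C: 2 H each → 6
  3 × C: 1 H each → 3
  2 × C: no H
  1 × C: 3 H
  1 × N: no H
  1 × O: no H
  1 × S: 1 H
  Total hydrogens = 13.
Molecular formula: C9H13NOS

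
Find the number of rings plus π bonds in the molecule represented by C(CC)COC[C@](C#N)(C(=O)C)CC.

3

Molecular formula from the SMILES: C11H19NO2.
DoU = (2C + 2 + N − H − X)/2 = (2·11 + 2 + 1 − 19 − 0)/2 = 6/2 = 3.
(Structurally: 0 ring(s) + 3 π bond(s) = 3.)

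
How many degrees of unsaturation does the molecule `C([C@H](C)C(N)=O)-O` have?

Molecular formula from the SMILES: C4H9NO2.
DoU = (2C + 2 + N − H − X)/2 = (2·4 + 2 + 1 − 9 − 0)/2 = 2/2 = 1.
(Structurally: 0 ring(s) + 1 π bond(s) = 1.)

1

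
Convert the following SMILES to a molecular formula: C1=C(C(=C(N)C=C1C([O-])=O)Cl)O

C7H5ClNO3-

Heavy atoms from the SMILES: 7 C, 1 Cl, 1 N, 3 O.
Implicit hydrogens by atom environment:
  4 × C (aromatic): no H
  2 × C (aromatic): 1 H each → 2
  1 × C: no H
  1 × Cl: no H
  1 × N: 2 H
  1 × O: 1 H
  1 × O: no H
  1 × O (charge -1): no H
  Total hydrogens = 5.
Net charge -1.
Molecular formula: C7H5ClNO3-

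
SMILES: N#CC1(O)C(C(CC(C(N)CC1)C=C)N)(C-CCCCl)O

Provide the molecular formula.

Heavy atoms from the SMILES: 15 C, 1 Cl, 3 N, 2 O.
Implicit hydrogens by atom environment:
  8 × C: 2 H each → 16
  4 × C: 1 H each → 4
  3 × C: no H
  2 × N: 2 H each → 4
  2 × O: 1 H each → 2
  1 × Cl: no H
  1 × N: no H
  Total hydrogens = 26.
Molecular formula: C15H26ClN3O2

C15H26ClN3O2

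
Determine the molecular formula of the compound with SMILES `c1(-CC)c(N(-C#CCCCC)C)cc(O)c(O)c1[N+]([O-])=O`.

Heavy atoms from the SMILES: 15 C, 2 N, 4 O.
Implicit hydrogens by atom environment:
  5 × C (aromatic): no H
  4 × C: 2 H each → 8
  3 × C: 3 H each → 9
  2 × C: no H
  2 × O: 1 H each → 2
  1 × C (aromatic): 1 H
  1 × N (charge +1): no H
  1 × N: no H
  1 × O: no H
  1 × O (charge -1): no H
  Total hydrogens = 20.
Molecular formula: C15H20N2O4

C15H20N2O4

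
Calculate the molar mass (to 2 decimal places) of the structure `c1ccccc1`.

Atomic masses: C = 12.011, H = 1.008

Molecular formula: C6H6.
M = 6×12.011 + 6×1.008 = 78.11 g/mol.

78.11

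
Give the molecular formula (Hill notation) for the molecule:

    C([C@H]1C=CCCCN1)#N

C7H10N2

Heavy atoms from the SMILES: 7 C, 2 N.
Implicit hydrogens by atom environment:
  3 × C: 2 H each → 6
  3 × C: 1 H each → 3
  1 × C: no H
  1 × N: 1 H
  1 × N: no H
  Total hydrogens = 10.
Molecular formula: C7H10N2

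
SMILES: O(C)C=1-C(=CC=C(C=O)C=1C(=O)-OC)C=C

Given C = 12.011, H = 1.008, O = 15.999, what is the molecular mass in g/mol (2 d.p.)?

Molecular formula: C12H12O4.
M = 12×12.011 + 12×1.008 + 4×15.999 = 220.22 g/mol.

220.22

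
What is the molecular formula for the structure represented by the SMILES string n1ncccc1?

Heavy atoms from the SMILES: 4 C, 2 N.
Implicit hydrogens by atom environment:
  4 × C (aromatic): 1 H each → 4
  2 × N (aromatic): no H
  Total hydrogens = 4.
Molecular formula: C4H4N2

C4H4N2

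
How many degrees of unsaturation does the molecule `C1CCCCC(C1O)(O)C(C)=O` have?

2

Molecular formula from the SMILES: C9H16O3.
DoU = (2C + 2 + N − H − X)/2 = (2·9 + 2 + 0 − 16 − 0)/2 = 4/2 = 2.
(Structurally: 1 ring(s) + 1 π bond(s) = 2.)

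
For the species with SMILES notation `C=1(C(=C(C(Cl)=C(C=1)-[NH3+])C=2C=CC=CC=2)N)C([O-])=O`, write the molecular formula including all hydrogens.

Heavy atoms from the SMILES: 13 C, 1 Cl, 2 N, 2 O.
Implicit hydrogens by atom environment:
  6 × C (aromatic): 1 H each → 6
  6 × C (aromatic): no H
  1 × C: no H
  1 × Cl: no H
  1 × N (charge +1): 3 H
  1 × N: 2 H
  1 × O: no H
  1 × O (charge -1): no H
  Total hydrogens = 11.
Molecular formula: C13H11ClN2O2

C13H11ClN2O2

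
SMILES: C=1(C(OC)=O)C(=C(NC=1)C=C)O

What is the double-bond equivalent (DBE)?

5

Molecular formula from the SMILES: C8H9NO3.
DoU = (2C + 2 + N − H − X)/2 = (2·8 + 2 + 1 − 9 − 0)/2 = 10/2 = 5.
(Structurally: 1 ring(s) + 4 π bond(s) = 5.)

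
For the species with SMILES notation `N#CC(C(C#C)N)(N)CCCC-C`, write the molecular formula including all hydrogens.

Heavy atoms from the SMILES: 10 C, 3 N.
Implicit hydrogens by atom environment:
  4 × C: 2 H each → 8
  3 × C: no H
  2 × C: 1 H each → 2
  2 × N: 2 H each → 4
  1 × C: 3 H
  1 × N: no H
  Total hydrogens = 17.
Molecular formula: C10H17N3

C10H17N3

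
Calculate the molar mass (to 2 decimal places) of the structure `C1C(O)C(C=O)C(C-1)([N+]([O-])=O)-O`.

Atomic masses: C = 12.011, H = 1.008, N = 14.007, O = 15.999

175.14

Molecular formula: C6H9NO5.
M = 6×12.011 + 9×1.008 + 1×14.007 + 5×15.999 = 175.14 g/mol.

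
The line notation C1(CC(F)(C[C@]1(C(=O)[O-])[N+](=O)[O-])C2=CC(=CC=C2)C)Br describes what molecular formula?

C13H12BrFNO4-

Heavy atoms from the SMILES: 1 Br, 13 C, 1 F, 1 N, 4 O.
Implicit hydrogens by atom environment:
  4 × C (aromatic): 1 H each → 4
  3 × C: no H
  2 × C: 2 H each → 4
  2 × C (aromatic): no H
  2 × O: no H
  2 × O (charge -1): no H
  1 × Br: no H
  1 × C: 3 H
  1 × C: 1 H
  1 × F: no H
  1 × N (charge +1): no H
  Total hydrogens = 12.
Net charge -1.
Molecular formula: C13H12BrFNO4-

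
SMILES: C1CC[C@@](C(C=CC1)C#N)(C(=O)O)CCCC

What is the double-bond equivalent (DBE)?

5

Molecular formula from the SMILES: C14H21NO2.
DoU = (2C + 2 + N − H − X)/2 = (2·14 + 2 + 1 − 21 − 0)/2 = 10/2 = 5.
(Structurally: 1 ring(s) + 4 π bond(s) = 5.)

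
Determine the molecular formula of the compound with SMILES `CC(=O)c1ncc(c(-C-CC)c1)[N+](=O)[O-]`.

C10H12N2O3

Heavy atoms from the SMILES: 10 C, 2 N, 3 O.
Implicit hydrogens by atom environment:
  3 × C (aromatic): no H
  2 × C: 3 H each → 6
  2 × C: 2 H each → 4
  2 × C (aromatic): 1 H each → 2
  2 × O: no H
  1 × C: no H
  1 × N (aromatic): no H
  1 × N (charge +1): no H
  1 × O (charge -1): no H
  Total hydrogens = 12.
Molecular formula: C10H12N2O3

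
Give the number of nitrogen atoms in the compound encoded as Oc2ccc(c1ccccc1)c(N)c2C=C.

1

The symbol for nitrogen appears 1 time in the SMILES.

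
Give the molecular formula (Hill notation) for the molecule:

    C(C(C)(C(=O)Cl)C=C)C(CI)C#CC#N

Heavy atoms from the SMILES: 11 C, 1 Cl, 1 I, 1 N, 1 O.
Implicit hydrogens by atom environment:
  5 × C: no H
  3 × C: 2 H each → 6
  2 × C: 1 H each → 2
  1 × C: 3 H
  1 × Cl: no H
  1 × I: no H
  1 × N: no H
  1 × O: no H
  Total hydrogens = 11.
Molecular formula: C11H11ClINO

C11H11ClINO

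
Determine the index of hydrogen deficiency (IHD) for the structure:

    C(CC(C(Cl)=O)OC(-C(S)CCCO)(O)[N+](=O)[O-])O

Molecular formula from the SMILES: C9H16ClNO7S.
DoU = (2C + 2 + N − H − X)/2 = (2·9 + 2 + 1 − 16 − 1)/2 = 4/2 = 2.
(Structurally: 0 ring(s) + 2 π bond(s) = 2.)

2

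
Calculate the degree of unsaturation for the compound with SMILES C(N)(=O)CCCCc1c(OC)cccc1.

Molecular formula from the SMILES: C12H17NO2.
DoU = (2C + 2 + N − H − X)/2 = (2·12 + 2 + 1 − 17 − 0)/2 = 10/2 = 5.
(Structurally: 1 ring(s) + 4 π bond(s) = 5.)

5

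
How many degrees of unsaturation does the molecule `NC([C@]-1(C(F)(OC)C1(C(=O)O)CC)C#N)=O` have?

Molecular formula from the SMILES: C9H11FN2O4.
DoU = (2C + 2 + N − H − X)/2 = (2·9 + 2 + 2 − 11 − 1)/2 = 10/2 = 5.
(Structurally: 1 ring(s) + 4 π bond(s) = 5.)

5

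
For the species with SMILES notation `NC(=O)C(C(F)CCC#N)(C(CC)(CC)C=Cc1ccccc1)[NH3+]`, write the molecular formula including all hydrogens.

Heavy atoms from the SMILES: 19 C, 1 F, 3 N, 1 O.
Implicit hydrogens by atom environment:
  5 × C (aromatic): 1 H each → 5
  4 × C: 2 H each → 8
  4 × C: no H
  3 × C: 1 H each → 3
  2 × C: 3 H each → 6
  1 × C (aromatic): no H
  1 × F: no H
  1 × N (charge +1): 3 H
  1 × N: 2 H
  1 × N: no H
  1 × O: no H
  Total hydrogens = 27.
Net charge +1.
Molecular formula: C19H27FN3O+

C19H27FN3O+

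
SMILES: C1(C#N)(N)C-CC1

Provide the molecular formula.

Heavy atoms from the SMILES: 5 C, 2 N.
Implicit hydrogens by atom environment:
  3 × C: 2 H each → 6
  2 × C: no H
  1 × N: 2 H
  1 × N: no H
  Total hydrogens = 8.
Molecular formula: C5H8N2

C5H8N2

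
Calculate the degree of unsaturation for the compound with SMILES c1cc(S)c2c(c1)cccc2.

7

Molecular formula from the SMILES: C10H8S.
DoU = (2C + 2 + N − H − X)/2 = (2·10 + 2 + 0 − 8 − 0)/2 = 14/2 = 7.
(Structurally: 2 ring(s) + 5 π bond(s) = 7.)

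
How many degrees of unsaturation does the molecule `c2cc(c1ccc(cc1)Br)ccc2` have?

8

Molecular formula from the SMILES: C12H9Br.
DoU = (2C + 2 + N − H − X)/2 = (2·12 + 2 + 0 − 9 − 1)/2 = 16/2 = 8.
(Structurally: 2 ring(s) + 6 π bond(s) = 8.)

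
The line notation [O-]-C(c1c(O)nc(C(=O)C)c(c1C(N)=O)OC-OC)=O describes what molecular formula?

Heavy atoms from the SMILES: 11 C, 2 N, 7 O.
Implicit hydrogens by atom environment:
  5 × C (aromatic): no H
  5 × O: no H
  3 × C: no H
  2 × C: 3 H each → 6
  1 × C: 2 H
  1 × N: 2 H
  1 × N (aromatic): no H
  1 × O: 1 H
  1 × O (charge -1): no H
  Total hydrogens = 11.
Net charge -1.
Molecular formula: C11H11N2O7-

C11H11N2O7-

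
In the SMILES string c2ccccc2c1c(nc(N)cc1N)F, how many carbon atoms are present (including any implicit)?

11

The symbol for carbon appears 11 times in the SMILES. Lowercase c denotes aromatic carbon and counts toward C.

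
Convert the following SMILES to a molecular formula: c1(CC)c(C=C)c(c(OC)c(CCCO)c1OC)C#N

C16H21NO3

Heavy atoms from the SMILES: 16 C, 1 N, 3 O.
Implicit hydrogens by atom environment:
  6 × C (aromatic): no H
  5 × C: 2 H each → 10
  3 × C: 3 H each → 9
  2 × O: no H
  1 × C: 1 H
  1 × C: no H
  1 × N: no H
  1 × O: 1 H
  Total hydrogens = 21.
Molecular formula: C16H21NO3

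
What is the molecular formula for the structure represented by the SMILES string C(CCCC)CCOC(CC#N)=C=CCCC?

Heavy atoms from the SMILES: 15 C, 1 N, 1 O.
Implicit hydrogens by atom environment:
  9 × C: 2 H each → 18
  3 × C: no H
  2 × C: 3 H each → 6
  1 × C: 1 H
  1 × N: no H
  1 × O: no H
  Total hydrogens = 25.
Molecular formula: C15H25NO

C15H25NO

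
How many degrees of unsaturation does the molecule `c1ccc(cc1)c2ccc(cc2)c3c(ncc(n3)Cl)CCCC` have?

Molecular formula from the SMILES: C20H19ClN2.
DoU = (2C + 2 + N − H − X)/2 = (2·20 + 2 + 2 − 19 − 1)/2 = 24/2 = 12.
(Structurally: 3 ring(s) + 9 π bond(s) = 12.)

12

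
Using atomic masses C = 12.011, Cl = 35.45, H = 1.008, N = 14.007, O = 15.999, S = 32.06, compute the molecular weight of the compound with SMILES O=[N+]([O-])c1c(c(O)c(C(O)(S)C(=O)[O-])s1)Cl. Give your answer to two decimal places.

Molecular formula: C6H3ClNO6S2-.
M = 6×12.011 + 1×35.45 + 3×1.008 + 1×14.007 + 6×15.999 + 2×32.06 = 284.66 g/mol.

284.66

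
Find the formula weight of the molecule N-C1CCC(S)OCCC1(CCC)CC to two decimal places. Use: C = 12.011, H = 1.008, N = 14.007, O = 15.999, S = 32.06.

Molecular formula: C12H25NOS.
M = 12×12.011 + 25×1.008 + 1×14.007 + 1×15.999 + 1×32.06 = 231.40 g/mol.

231.40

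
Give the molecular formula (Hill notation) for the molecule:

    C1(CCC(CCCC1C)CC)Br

Heavy atoms from the SMILES: 1 Br, 11 C.
Implicit hydrogens by atom environment:
  6 × C: 2 H each → 12
  3 × C: 1 H each → 3
  2 × C: 3 H each → 6
  1 × Br: no H
  Total hydrogens = 21.
Molecular formula: C11H21Br

C11H21Br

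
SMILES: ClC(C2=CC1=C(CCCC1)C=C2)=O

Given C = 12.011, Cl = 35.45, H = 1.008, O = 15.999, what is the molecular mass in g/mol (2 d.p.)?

Molecular formula: C11H11ClO.
M = 11×12.011 + 1×35.45 + 11×1.008 + 1×15.999 = 194.66 g/mol.

194.66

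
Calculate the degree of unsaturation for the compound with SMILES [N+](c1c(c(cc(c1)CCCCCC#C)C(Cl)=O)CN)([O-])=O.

Molecular formula from the SMILES: C15H17ClN2O3.
DoU = (2C + 2 + N − H − X)/2 = (2·15 + 2 + 2 − 17 − 1)/2 = 16/2 = 8.
(Structurally: 1 ring(s) + 7 π bond(s) = 8.)

8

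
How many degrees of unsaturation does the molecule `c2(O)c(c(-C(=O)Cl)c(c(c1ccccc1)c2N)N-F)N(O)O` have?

Molecular formula from the SMILES: C13H11ClFN3O4.
DoU = (2C + 2 + N − H − X)/2 = (2·13 + 2 + 3 − 11 − 2)/2 = 18/2 = 9.
(Structurally: 2 ring(s) + 7 π bond(s) = 9.)

9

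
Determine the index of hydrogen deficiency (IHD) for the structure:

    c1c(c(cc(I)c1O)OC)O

Molecular formula from the SMILES: C7H7IO3.
DoU = (2C + 2 + N − H − X)/2 = (2·7 + 2 + 0 − 7 − 1)/2 = 8/2 = 4.
(Structurally: 1 ring(s) + 3 π bond(s) = 4.)

4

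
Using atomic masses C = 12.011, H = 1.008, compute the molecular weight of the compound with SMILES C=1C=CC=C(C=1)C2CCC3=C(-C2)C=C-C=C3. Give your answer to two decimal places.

208.30

Molecular formula: C16H16.
M = 16×12.011 + 16×1.008 = 208.30 g/mol.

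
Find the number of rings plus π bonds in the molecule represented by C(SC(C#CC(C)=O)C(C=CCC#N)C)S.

6

Molecular formula from the SMILES: C12H15NOS2.
DoU = (2C + 2 + N − H − X)/2 = (2·12 + 2 + 1 − 15 − 0)/2 = 12/2 = 6.
(Structurally: 0 ring(s) + 6 π bond(s) = 6.)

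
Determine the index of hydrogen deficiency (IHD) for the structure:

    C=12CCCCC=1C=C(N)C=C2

5

Molecular formula from the SMILES: C10H13N.
DoU = (2C + 2 + N − H − X)/2 = (2·10 + 2 + 1 − 13 − 0)/2 = 10/2 = 5.
(Structurally: 2 ring(s) + 3 π bond(s) = 5.)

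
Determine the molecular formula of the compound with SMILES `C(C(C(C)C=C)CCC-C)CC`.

Heavy atoms from the SMILES: 12 C.
Implicit hydrogens by atom environment:
  6 × C: 2 H each → 12
  3 × C: 3 H each → 9
  3 × C: 1 H each → 3
  Total hydrogens = 24.
Molecular formula: C12H24

C12H24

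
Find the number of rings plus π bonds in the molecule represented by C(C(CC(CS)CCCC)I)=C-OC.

Molecular formula from the SMILES: C11H21IOS.
DoU = (2C + 2 + N − H − X)/2 = (2·11 + 2 + 0 − 21 − 1)/2 = 2/2 = 1.
(Structurally: 0 ring(s) + 1 π bond(s) = 1.)

1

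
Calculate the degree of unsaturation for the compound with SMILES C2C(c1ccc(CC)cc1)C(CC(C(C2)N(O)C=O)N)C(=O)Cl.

7

Molecular formula from the SMILES: C17H23ClN2O3.
DoU = (2C + 2 + N − H − X)/2 = (2·17 + 2 + 2 − 23 − 1)/2 = 14/2 = 7.
(Structurally: 2 ring(s) + 5 π bond(s) = 7.)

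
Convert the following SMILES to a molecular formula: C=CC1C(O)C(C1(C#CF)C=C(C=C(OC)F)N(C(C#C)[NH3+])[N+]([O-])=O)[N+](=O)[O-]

C16H17F2N4O6+

Heavy atoms from the SMILES: 16 C, 2 F, 4 N, 6 O.
Implicit hydrogens by atom environment:
  8 × C: 1 H each → 8
  6 × C: no H
  3 × O: no H
  2 × F: no H
  2 × N (charge +1): no H
  2 × O (charge -1): no H
  1 × C: 3 H
  1 × C: 2 H
  1 × N (charge +1): 3 H
  1 × N: no H
  1 × O: 1 H
  Total hydrogens = 17.
Net charge +1.
Molecular formula: C16H17F2N4O6+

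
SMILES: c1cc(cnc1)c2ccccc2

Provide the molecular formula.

C11H9N

Heavy atoms from the SMILES: 11 C, 1 N.
Implicit hydrogens by atom environment:
  9 × C (aromatic): 1 H each → 9
  2 × C (aromatic): no H
  1 × N (aromatic): no H
  Total hydrogens = 9.
Molecular formula: C11H9N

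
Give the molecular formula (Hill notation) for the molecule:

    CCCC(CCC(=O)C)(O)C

Heavy atoms from the SMILES: 9 C, 2 O.
Implicit hydrogens by atom environment:
  4 × C: 2 H each → 8
  3 × C: 3 H each → 9
  2 × C: no H
  1 × O: 1 H
  1 × O: no H
  Total hydrogens = 18.
Molecular formula: C9H18O2

C9H18O2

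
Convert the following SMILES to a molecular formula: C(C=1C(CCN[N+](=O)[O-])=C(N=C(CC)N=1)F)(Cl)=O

C9H10ClFN4O3

Heavy atoms from the SMILES: 9 C, 1 Cl, 1 F, 4 N, 3 O.
Implicit hydrogens by atom environment:
  4 × C (aromatic): no H
  3 × C: 2 H each → 6
  2 × N (aromatic): no H
  2 × O: no H
  1 × C: 3 H
  1 × C: no H
  1 × Cl: no H
  1 × F: no H
  1 × N: 1 H
  1 × N (charge +1): no H
  1 × O (charge -1): no H
  Total hydrogens = 10.
Molecular formula: C9H10ClFN4O3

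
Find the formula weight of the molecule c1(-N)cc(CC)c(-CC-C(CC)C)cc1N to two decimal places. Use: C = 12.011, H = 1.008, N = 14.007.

220.36

Molecular formula: C14H24N2.
M = 14×12.011 + 24×1.008 + 2×14.007 = 220.36 g/mol.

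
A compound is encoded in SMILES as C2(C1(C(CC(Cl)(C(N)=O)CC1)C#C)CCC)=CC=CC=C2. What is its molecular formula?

C18H22ClNO

Heavy atoms from the SMILES: 18 C, 1 Cl, 1 N, 1 O.
Implicit hydrogens by atom environment:
  5 × C: 2 H each → 10
  5 × C (aromatic): 1 H each → 5
  4 × C: no H
  2 × C: 1 H each → 2
  1 × C: 3 H
  1 × C (aromatic): no H
  1 × Cl: no H
  1 × N: 2 H
  1 × O: no H
  Total hydrogens = 22.
Molecular formula: C18H22ClNO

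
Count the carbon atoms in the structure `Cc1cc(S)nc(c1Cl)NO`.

The symbol for carbon appears 6 times in the SMILES. Lowercase c denotes aromatic carbon and counts toward C.

6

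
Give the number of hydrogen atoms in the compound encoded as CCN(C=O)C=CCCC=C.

Hydrogens are implicit in SMILES; fill each atom to its normal valence:
  4 × C: 2 H each → 8
  4 × C: 1 H each → 4
  1 × C: 3 H
  1 × N: no H
  1 × O: no H
  Total hydrogens = 15.

15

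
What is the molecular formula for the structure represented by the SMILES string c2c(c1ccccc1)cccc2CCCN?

C15H17N

Heavy atoms from the SMILES: 15 C, 1 N.
Implicit hydrogens by atom environment:
  9 × C (aromatic): 1 H each → 9
  3 × C: 2 H each → 6
  3 × C (aromatic): no H
  1 × N: 2 H
  Total hydrogens = 17.
Molecular formula: C15H17N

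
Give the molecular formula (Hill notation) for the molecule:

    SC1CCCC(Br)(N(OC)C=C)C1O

Heavy atoms from the SMILES: 1 Br, 9 C, 1 N, 2 O, 1 S.
Implicit hydrogens by atom environment:
  4 × C: 2 H each → 8
  3 × C: 1 H each → 3
  1 × Br: no H
  1 × C: 3 H
  1 × C: no H
  1 × N: no H
  1 × O: 1 H
  1 × O: no H
  1 × S: 1 H
  Total hydrogens = 16.
Molecular formula: C9H16BrNO2S

C9H16BrNO2S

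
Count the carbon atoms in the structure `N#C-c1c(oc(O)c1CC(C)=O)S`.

8

The symbol for carbon appears 8 times in the SMILES. Lowercase c denotes aromatic carbon and counts toward C.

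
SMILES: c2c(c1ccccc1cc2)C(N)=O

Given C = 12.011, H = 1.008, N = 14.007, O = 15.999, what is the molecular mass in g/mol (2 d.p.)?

Molecular formula: C11H9NO.
M = 11×12.011 + 9×1.008 + 1×14.007 + 1×15.999 = 171.20 g/mol.

171.20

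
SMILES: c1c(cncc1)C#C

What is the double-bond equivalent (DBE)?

Molecular formula from the SMILES: C7H5N.
DoU = (2C + 2 + N − H − X)/2 = (2·7 + 2 + 1 − 5 − 0)/2 = 12/2 = 6.
(Structurally: 1 ring(s) + 5 π bond(s) = 6.)

6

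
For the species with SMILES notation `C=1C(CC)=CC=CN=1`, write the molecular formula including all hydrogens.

Heavy atoms from the SMILES: 7 C, 1 N.
Implicit hydrogens by atom environment:
  4 × C (aromatic): 1 H each → 4
  1 × C: 3 H
  1 × C: 2 H
  1 × C (aromatic): no H
  1 × N (aromatic): no H
  Total hydrogens = 9.
Molecular formula: C7H9N

C7H9N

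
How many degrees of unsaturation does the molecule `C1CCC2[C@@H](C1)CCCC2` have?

2

Molecular formula from the SMILES: C10H18.
DoU = (2C + 2 + N − H − X)/2 = (2·10 + 2 + 0 − 18 − 0)/2 = 4/2 = 2.
(Structurally: 2 ring(s) + 0 π bond(s) = 2.)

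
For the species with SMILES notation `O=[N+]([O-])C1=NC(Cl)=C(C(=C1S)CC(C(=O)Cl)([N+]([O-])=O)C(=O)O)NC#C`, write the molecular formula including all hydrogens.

C11H6Cl2N4O7S

Heavy atoms from the SMILES: 11 C, 2 Cl, 4 N, 7 O, 1 S.
Implicit hydrogens by atom environment:
  5 × C (aromatic): no H
  4 × C: no H
  4 × O: no H
  2 × Cl: no H
  2 × N (charge +1): no H
  2 × O (charge -1): no H
  1 × C: 2 H
  1 × C: 1 H
  1 × N: 1 H
  1 × N (aromatic): no H
  1 × O: 1 H
  1 × S: 1 H
  Total hydrogens = 6.
Molecular formula: C11H6Cl2N4O7S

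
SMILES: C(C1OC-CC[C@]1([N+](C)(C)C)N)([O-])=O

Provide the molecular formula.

C9H18N2O3

Heavy atoms from the SMILES: 9 C, 2 N, 3 O.
Implicit hydrogens by atom environment:
  3 × C: 3 H each → 9
  3 × C: 2 H each → 6
  2 × C: no H
  2 × O: no H
  1 × C: 1 H
  1 × N: 2 H
  1 × N (charge +1): no H
  1 × O (charge -1): no H
  Total hydrogens = 18.
Molecular formula: C9H18N2O3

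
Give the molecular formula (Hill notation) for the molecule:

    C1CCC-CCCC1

Heavy atoms from the SMILES: 8 C.
Implicit hydrogens by atom environment:
  8 × C: 2 H each → 16
  Total hydrogens = 16.
Molecular formula: C8H16

C8H16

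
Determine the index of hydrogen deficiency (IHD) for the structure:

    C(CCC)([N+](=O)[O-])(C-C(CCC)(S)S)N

Molecular formula from the SMILES: C9H20N2O2S2.
DoU = (2C + 2 + N − H − X)/2 = (2·9 + 2 + 2 − 20 − 0)/2 = 2/2 = 1.
(Structurally: 0 ring(s) + 1 π bond(s) = 1.)

1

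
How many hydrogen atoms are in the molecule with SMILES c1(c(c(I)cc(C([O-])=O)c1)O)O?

4

Hydrogens are implicit in SMILES; fill each atom to its normal valence:
  4 × C (aromatic): no H
  2 × C (aromatic): 1 H each → 2
  2 × O: 1 H each → 2
  1 × C: no H
  1 × I: no H
  1 × O: no H
  1 × O (charge -1): no H
  Total hydrogens = 4.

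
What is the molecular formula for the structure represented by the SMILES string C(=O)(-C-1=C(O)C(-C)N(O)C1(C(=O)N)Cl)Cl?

Heavy atoms from the SMILES: 7 C, 2 Cl, 2 N, 4 O.
Implicit hydrogens by atom environment:
  5 × C: no H
  2 × Cl: no H
  2 × O: 1 H each → 2
  2 × O: no H
  1 × C: 3 H
  1 × C: 1 H
  1 × N: 2 H
  1 × N: no H
  Total hydrogens = 8.
Molecular formula: C7H8Cl2N2O4

C7H8Cl2N2O4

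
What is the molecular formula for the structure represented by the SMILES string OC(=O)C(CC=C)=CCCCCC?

Heavy atoms from the SMILES: 11 C, 2 O.
Implicit hydrogens by atom environment:
  6 × C: 2 H each → 12
  2 × C: 1 H each → 2
  2 × C: no H
  1 × C: 3 H
  1 × O: 1 H
  1 × O: no H
  Total hydrogens = 18.
Molecular formula: C11H18O2

C11H18O2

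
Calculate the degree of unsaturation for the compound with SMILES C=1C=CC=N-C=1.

Molecular formula from the SMILES: C5H5N.
DoU = (2C + 2 + N − H − X)/2 = (2·5 + 2 + 1 − 5 − 0)/2 = 8/2 = 4.
(Structurally: 1 ring(s) + 3 π bond(s) = 4.)

4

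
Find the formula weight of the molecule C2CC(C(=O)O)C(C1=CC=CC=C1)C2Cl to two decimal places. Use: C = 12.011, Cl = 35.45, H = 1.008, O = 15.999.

Molecular formula: C12H13ClO2.
M = 12×12.011 + 1×35.45 + 13×1.008 + 2×15.999 = 224.68 g/mol.

224.68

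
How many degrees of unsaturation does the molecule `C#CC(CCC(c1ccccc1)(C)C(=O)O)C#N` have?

9

Molecular formula from the SMILES: C15H15NO2.
DoU = (2C + 2 + N − H − X)/2 = (2·15 + 2 + 1 − 15 − 0)/2 = 18/2 = 9.
(Structurally: 1 ring(s) + 8 π bond(s) = 9.)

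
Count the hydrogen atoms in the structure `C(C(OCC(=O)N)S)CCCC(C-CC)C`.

25

Hydrogens are implicit in SMILES; fill each atom to its normal valence:
  7 × C: 2 H each → 14
  2 × C: 3 H each → 6
  2 × C: 1 H each → 2
  2 × O: no H
  1 × C: no H
  1 × N: 2 H
  1 × S: 1 H
  Total hydrogens = 25.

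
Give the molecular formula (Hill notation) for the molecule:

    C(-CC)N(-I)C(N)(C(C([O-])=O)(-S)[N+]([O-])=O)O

Heavy atoms from the SMILES: 6 C, 1 I, 3 N, 5 O, 1 S.
Implicit hydrogens by atom environment:
  3 × C: no H
  2 × C: 2 H each → 4
  2 × O: no H
  2 × O (charge -1): no H
  1 × C: 3 H
  1 × I: no H
  1 × N: 2 H
  1 × N: no H
  1 × N (charge +1): no H
  1 × O: 1 H
  1 × S: 1 H
  Total hydrogens = 11.
Net charge -1.
Molecular formula: C6H11IN3O5S-

C6H11IN3O5S-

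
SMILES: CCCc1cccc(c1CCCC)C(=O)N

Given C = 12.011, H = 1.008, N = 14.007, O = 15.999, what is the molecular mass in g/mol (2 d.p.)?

Molecular formula: C14H21NO.
M = 14×12.011 + 21×1.008 + 1×14.007 + 1×15.999 = 219.33 g/mol.

219.33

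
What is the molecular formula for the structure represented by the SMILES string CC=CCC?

C5H10

Heavy atoms from the SMILES: 5 C.
Implicit hydrogens by atom environment:
  2 × C: 3 H each → 6
  2 × C: 1 H each → 2
  1 × C: 2 H
  Total hydrogens = 10.
Molecular formula: C5H10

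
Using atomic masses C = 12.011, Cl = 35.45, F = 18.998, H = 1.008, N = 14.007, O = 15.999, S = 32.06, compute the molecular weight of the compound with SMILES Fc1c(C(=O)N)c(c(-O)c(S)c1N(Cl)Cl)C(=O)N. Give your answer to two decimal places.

314.11

Molecular formula: C8H6Cl2FN3O3S.
M = 8×12.011 + 2×35.45 + 1×18.998 + 6×1.008 + 3×14.007 + 3×15.999 + 1×32.06 = 314.11 g/mol.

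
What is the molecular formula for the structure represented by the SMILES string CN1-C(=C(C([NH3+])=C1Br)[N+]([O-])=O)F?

C5H6BrFN3O2+

Heavy atoms from the SMILES: 1 Br, 5 C, 1 F, 3 N, 2 O.
Implicit hydrogens by atom environment:
  4 × C (aromatic): no H
  1 × Br: no H
  1 × C: 3 H
  1 × F: no H
  1 × N (charge +1): 3 H
  1 × N (aromatic): no H
  1 × N (charge +1): no H
  1 × O: no H
  1 × O (charge -1): no H
  Total hydrogens = 6.
Net charge +1.
Molecular formula: C5H6BrFN3O2+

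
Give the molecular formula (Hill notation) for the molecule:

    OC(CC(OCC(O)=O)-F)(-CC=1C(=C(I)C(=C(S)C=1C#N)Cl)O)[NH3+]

C13H14ClFIN2O5S+

Heavy atoms from the SMILES: 13 C, 1 Cl, 1 F, 1 I, 2 N, 5 O, 1 S.
Implicit hydrogens by atom environment:
  6 × C (aromatic): no H
  3 × C: 2 H each → 6
  3 × C: no H
  3 × O: 1 H each → 3
  2 × O: no H
  1 × C: 1 H
  1 × Cl: no H
  1 × F: no H
  1 × I: no H
  1 × N (charge +1): 3 H
  1 × N: no H
  1 × S: 1 H
  Total hydrogens = 14.
Net charge +1.
Molecular formula: C13H14ClFIN2O5S+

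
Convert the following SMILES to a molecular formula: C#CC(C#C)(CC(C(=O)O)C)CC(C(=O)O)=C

C13H14O4

Heavy atoms from the SMILES: 13 C, 4 O.
Implicit hydrogens by atom environment:
  6 × C: no H
  3 × C: 2 H each → 6
  3 × C: 1 H each → 3
  2 × O: 1 H each → 2
  2 × O: no H
  1 × C: 3 H
  Total hydrogens = 14.
Molecular formula: C13H14O4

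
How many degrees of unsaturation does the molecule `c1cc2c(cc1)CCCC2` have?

Molecular formula from the SMILES: C10H12.
DoU = (2C + 2 + N − H − X)/2 = (2·10 + 2 + 0 − 12 − 0)/2 = 10/2 = 5.
(Structurally: 2 ring(s) + 3 π bond(s) = 5.)

5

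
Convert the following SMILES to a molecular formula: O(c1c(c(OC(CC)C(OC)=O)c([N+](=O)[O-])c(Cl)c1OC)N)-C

C13H17ClN2O7

Heavy atoms from the SMILES: 13 C, 1 Cl, 2 N, 7 O.
Implicit hydrogens by atom environment:
  6 × C (aromatic): no H
  6 × O: no H
  4 × C: 3 H each → 12
  1 × C: 2 H
  1 × C: 1 H
  1 × C: no H
  1 × Cl: no H
  1 × N: 2 H
  1 × N (charge +1): no H
  1 × O (charge -1): no H
  Total hydrogens = 17.
Molecular formula: C13H17ClN2O7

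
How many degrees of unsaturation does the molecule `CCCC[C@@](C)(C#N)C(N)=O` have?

3

Molecular formula from the SMILES: C8H14N2O.
DoU = (2C + 2 + N − H − X)/2 = (2·8 + 2 + 2 − 14 − 0)/2 = 6/2 = 3.
(Structurally: 0 ring(s) + 3 π bond(s) = 3.)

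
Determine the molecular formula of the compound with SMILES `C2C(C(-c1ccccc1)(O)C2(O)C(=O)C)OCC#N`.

C14H15NO4

Heavy atoms from the SMILES: 14 C, 1 N, 4 O.
Implicit hydrogens by atom environment:
  5 × C (aromatic): 1 H each → 5
  4 × C: no H
  2 × C: 2 H each → 4
  2 × O: 1 H each → 2
  2 × O: no H
  1 × C: 3 H
  1 × C: 1 H
  1 × C (aromatic): no H
  1 × N: no H
  Total hydrogens = 15.
Molecular formula: C14H15NO4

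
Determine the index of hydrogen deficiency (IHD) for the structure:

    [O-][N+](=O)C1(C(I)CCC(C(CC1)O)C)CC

2

Molecular formula from the SMILES: C11H20INO3.
DoU = (2C + 2 + N − H − X)/2 = (2·11 + 2 + 1 − 20 − 1)/2 = 4/2 = 2.
(Structurally: 1 ring(s) + 1 π bond(s) = 2.)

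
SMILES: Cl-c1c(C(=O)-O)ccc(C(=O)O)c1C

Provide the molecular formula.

Heavy atoms from the SMILES: 9 C, 1 Cl, 4 O.
Implicit hydrogens by atom environment:
  4 × C (aromatic): no H
  2 × C (aromatic): 1 H each → 2
  2 × C: no H
  2 × O: 1 H each → 2
  2 × O: no H
  1 × C: 3 H
  1 × Cl: no H
  Total hydrogens = 7.
Molecular formula: C9H7ClO4

C9H7ClO4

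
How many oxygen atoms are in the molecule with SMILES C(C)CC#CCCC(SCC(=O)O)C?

The symbol for oxygen appears 2 times in the SMILES.

2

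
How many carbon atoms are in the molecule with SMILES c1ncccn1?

The symbol for carbon appears 4 times in the SMILES. Lowercase c denotes aromatic carbon and counts toward C.

4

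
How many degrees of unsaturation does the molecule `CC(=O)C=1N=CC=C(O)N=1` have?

5

Molecular formula from the SMILES: C6H6N2O2.
DoU = (2C + 2 + N − H − X)/2 = (2·6 + 2 + 2 − 6 − 0)/2 = 10/2 = 5.
(Structurally: 1 ring(s) + 4 π bond(s) = 5.)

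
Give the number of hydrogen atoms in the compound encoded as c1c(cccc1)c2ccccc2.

Hydrogens are implicit in SMILES; fill each atom to its normal valence:
  10 × C (aromatic): 1 H each → 10
  2 × C (aromatic): no H
  Total hydrogens = 10.

10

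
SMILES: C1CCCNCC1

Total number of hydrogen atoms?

13

Hydrogens are implicit in SMILES; fill each atom to its normal valence:
  6 × C: 2 H each → 12
  1 × N: 1 H
  Total hydrogens = 13.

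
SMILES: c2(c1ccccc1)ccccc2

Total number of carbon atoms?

The symbol for carbon appears 12 times in the SMILES. Lowercase c denotes aromatic carbon and counts toward C.

12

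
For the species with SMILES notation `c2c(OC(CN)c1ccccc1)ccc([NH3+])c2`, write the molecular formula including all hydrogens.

C14H17N2O+

Heavy atoms from the SMILES: 14 C, 2 N, 1 O.
Implicit hydrogens by atom environment:
  9 × C (aromatic): 1 H each → 9
  3 × C (aromatic): no H
  1 × C: 2 H
  1 × C: 1 H
  1 × N (charge +1): 3 H
  1 × N: 2 H
  1 × O: no H
  Total hydrogens = 17.
Net charge +1.
Molecular formula: C14H17N2O+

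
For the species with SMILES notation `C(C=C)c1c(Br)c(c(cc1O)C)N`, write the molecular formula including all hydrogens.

C10H12BrNO

Heavy atoms from the SMILES: 1 Br, 10 C, 1 N, 1 O.
Implicit hydrogens by atom environment:
  5 × C (aromatic): no H
  2 × C: 2 H each → 4
  1 × Br: no H
  1 × C: 3 H
  1 × C (aromatic): 1 H
  1 × C: 1 H
  1 × N: 2 H
  1 × O: 1 H
  Total hydrogens = 12.
Molecular formula: C10H12BrNO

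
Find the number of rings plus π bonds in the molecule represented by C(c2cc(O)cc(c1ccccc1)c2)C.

8

Molecular formula from the SMILES: C14H14O.
DoU = (2C + 2 + N − H − X)/2 = (2·14 + 2 + 0 − 14 − 0)/2 = 16/2 = 8.
(Structurally: 2 ring(s) + 6 π bond(s) = 8.)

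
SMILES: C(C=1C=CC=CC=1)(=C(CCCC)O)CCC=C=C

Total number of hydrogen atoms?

22

Hydrogens are implicit in SMILES; fill each atom to its normal valence:
  6 × C: 2 H each → 12
  5 × C (aromatic): 1 H each → 5
  3 × C: no H
  1 × C: 3 H
  1 × C: 1 H
  1 × C (aromatic): no H
  1 × O: 1 H
  Total hydrogens = 22.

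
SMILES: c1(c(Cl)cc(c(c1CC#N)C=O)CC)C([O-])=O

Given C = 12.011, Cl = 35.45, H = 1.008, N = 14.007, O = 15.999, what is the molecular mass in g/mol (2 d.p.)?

Molecular formula: C12H9ClNO3-.
M = 12×12.011 + 1×35.45 + 9×1.008 + 1×14.007 + 3×15.999 = 250.66 g/mol.

250.66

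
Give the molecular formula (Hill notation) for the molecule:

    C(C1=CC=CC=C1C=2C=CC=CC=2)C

Heavy atoms from the SMILES: 14 C.
Implicit hydrogens by atom environment:
  9 × C (aromatic): 1 H each → 9
  3 × C (aromatic): no H
  1 × C: 3 H
  1 × C: 2 H
  Total hydrogens = 14.
Molecular formula: C14H14

C14H14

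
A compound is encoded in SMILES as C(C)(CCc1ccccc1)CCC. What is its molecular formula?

C13H20

Heavy atoms from the SMILES: 13 C.
Implicit hydrogens by atom environment:
  5 × C (aromatic): 1 H each → 5
  4 × C: 2 H each → 8
  2 × C: 3 H each → 6
  1 × C: 1 H
  1 × C (aromatic): no H
  Total hydrogens = 20.
Molecular formula: C13H20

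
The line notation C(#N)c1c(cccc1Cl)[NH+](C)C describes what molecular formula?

C9H10ClN2+

Heavy atoms from the SMILES: 9 C, 1 Cl, 2 N.
Implicit hydrogens by atom environment:
  3 × C (aromatic): 1 H each → 3
  3 × C (aromatic): no H
  2 × C: 3 H each → 6
  1 × C: no H
  1 × Cl: no H
  1 × N (charge +1): 1 H
  1 × N: no H
  Total hydrogens = 10.
Net charge +1.
Molecular formula: C9H10ClN2+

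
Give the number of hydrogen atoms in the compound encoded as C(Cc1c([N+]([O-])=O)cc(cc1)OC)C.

13

Hydrogens are implicit in SMILES; fill each atom to its normal valence:
  3 × C (aromatic): 1 H each → 3
  3 × C (aromatic): no H
  2 × C: 3 H each → 6
  2 × C: 2 H each → 4
  2 × O: no H
  1 × N (charge +1): no H
  1 × O (charge -1): no H
  Total hydrogens = 13.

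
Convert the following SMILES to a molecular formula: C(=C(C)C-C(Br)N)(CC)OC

C8H16BrNO

Heavy atoms from the SMILES: 1 Br, 8 C, 1 N, 1 O.
Implicit hydrogens by atom environment:
  3 × C: 3 H each → 9
  2 × C: 2 H each → 4
  2 × C: no H
  1 × Br: no H
  1 × C: 1 H
  1 × N: 2 H
  1 × O: no H
  Total hydrogens = 16.
Molecular formula: C8H16BrNO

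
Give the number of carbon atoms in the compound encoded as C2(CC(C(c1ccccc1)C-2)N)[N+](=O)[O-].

The symbol for carbon appears 11 times in the SMILES. Lowercase c denotes aromatic carbon and counts toward C.

11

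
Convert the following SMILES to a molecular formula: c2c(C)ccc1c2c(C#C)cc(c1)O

C13H10O

Heavy atoms from the SMILES: 13 C, 1 O.
Implicit hydrogens by atom environment:
  5 × C (aromatic): 1 H each → 5
  5 × C (aromatic): no H
  1 × C: 3 H
  1 × C: 1 H
  1 × C: no H
  1 × O: 1 H
  Total hydrogens = 10.
Molecular formula: C13H10O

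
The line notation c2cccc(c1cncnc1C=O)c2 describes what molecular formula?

C11H8N2O

Heavy atoms from the SMILES: 11 C, 2 N, 1 O.
Implicit hydrogens by atom environment:
  7 × C (aromatic): 1 H each → 7
  3 × C (aromatic): no H
  2 × N (aromatic): no H
  1 × C: 1 H
  1 × O: no H
  Total hydrogens = 8.
Molecular formula: C11H8N2O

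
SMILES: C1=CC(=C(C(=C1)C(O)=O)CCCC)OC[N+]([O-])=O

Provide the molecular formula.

C12H15NO5

Heavy atoms from the SMILES: 12 C, 1 N, 5 O.
Implicit hydrogens by atom environment:
  4 × C: 2 H each → 8
  3 × C (aromatic): 1 H each → 3
  3 × C (aromatic): no H
  3 × O: no H
  1 × C: 3 H
  1 × C: no H
  1 × N (charge +1): no H
  1 × O: 1 H
  1 × O (charge -1): no H
  Total hydrogens = 15.
Molecular formula: C12H15NO5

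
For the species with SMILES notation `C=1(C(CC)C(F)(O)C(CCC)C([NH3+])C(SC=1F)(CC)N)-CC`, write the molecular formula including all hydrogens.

C16H31F2N2OS+

Heavy atoms from the SMILES: 16 C, 2 F, 2 N, 1 O, 1 S.
Implicit hydrogens by atom environment:
  5 × C: 2 H each → 10
  4 × C: 3 H each → 12
  4 × C: no H
  3 × C: 1 H each → 3
  2 × F: no H
  1 × N (charge +1): 3 H
  1 × N: 2 H
  1 × O: 1 H
  1 × S: no H
  Total hydrogens = 31.
Net charge +1.
Molecular formula: C16H31F2N2OS+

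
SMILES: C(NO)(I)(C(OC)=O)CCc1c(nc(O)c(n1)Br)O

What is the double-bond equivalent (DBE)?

Molecular formula from the SMILES: C9H11BrIN3O5.
DoU = (2C + 2 + N − H − X)/2 = (2·9 + 2 + 3 − 11 − 2)/2 = 10/2 = 5.
(Structurally: 1 ring(s) + 4 π bond(s) = 5.)

5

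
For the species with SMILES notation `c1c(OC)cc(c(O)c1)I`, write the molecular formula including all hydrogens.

Heavy atoms from the SMILES: 7 C, 1 I, 2 O.
Implicit hydrogens by atom environment:
  3 × C (aromatic): 1 H each → 3
  3 × C (aromatic): no H
  1 × C: 3 H
  1 × I: no H
  1 × O: 1 H
  1 × O: no H
  Total hydrogens = 7.
Molecular formula: C7H7IO2

C7H7IO2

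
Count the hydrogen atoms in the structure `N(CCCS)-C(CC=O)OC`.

15

Hydrogens are implicit in SMILES; fill each atom to its normal valence:
  4 × C: 2 H each → 8
  2 × C: 1 H each → 2
  2 × O: no H
  1 × C: 3 H
  1 × N: 1 H
  1 × S: 1 H
  Total hydrogens = 15.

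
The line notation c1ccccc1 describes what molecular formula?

Heavy atoms from the SMILES: 6 C.
Implicit hydrogens by atom environment:
  6 × C (aromatic): 1 H each → 6
  Total hydrogens = 6.
Molecular formula: C6H6

C6H6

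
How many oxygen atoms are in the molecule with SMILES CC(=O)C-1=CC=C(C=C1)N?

The symbol for oxygen appears 1 time in the SMILES.

1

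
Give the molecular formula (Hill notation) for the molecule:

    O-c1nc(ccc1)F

C5H4FNO

Heavy atoms from the SMILES: 5 C, 1 F, 1 N, 1 O.
Implicit hydrogens by atom environment:
  3 × C (aromatic): 1 H each → 3
  2 × C (aromatic): no H
  1 × F: no H
  1 × N (aromatic): no H
  1 × O: 1 H
  Total hydrogens = 4.
Molecular formula: C5H4FNO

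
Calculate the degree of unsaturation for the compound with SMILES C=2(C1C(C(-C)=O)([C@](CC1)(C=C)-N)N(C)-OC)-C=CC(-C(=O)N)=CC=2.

Molecular formula from the SMILES: C18H25N3O3.
DoU = (2C + 2 + N − H − X)/2 = (2·18 + 2 + 3 − 25 − 0)/2 = 16/2 = 8.
(Structurally: 2 ring(s) + 6 π bond(s) = 8.)

8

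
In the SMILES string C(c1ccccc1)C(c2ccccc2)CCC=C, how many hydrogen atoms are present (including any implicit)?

20

Hydrogens are implicit in SMILES; fill each atom to its normal valence:
  10 × C (aromatic): 1 H each → 10
  4 × C: 2 H each → 8
  2 × C: 1 H each → 2
  2 × C (aromatic): no H
  Total hydrogens = 20.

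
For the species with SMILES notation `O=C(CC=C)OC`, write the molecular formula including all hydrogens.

C5H8O2

Heavy atoms from the SMILES: 5 C, 2 O.
Implicit hydrogens by atom environment:
  2 × C: 2 H each → 4
  2 × O: no H
  1 × C: 3 H
  1 × C: 1 H
  1 × C: no H
  Total hydrogens = 8.
Molecular formula: C5H8O2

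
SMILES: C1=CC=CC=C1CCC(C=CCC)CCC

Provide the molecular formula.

C16H24

Heavy atoms from the SMILES: 16 C.
Implicit hydrogens by atom environment:
  5 × C: 2 H each → 10
  5 × C (aromatic): 1 H each → 5
  3 × C: 1 H each → 3
  2 × C: 3 H each → 6
  1 × C (aromatic): no H
  Total hydrogens = 24.
Molecular formula: C16H24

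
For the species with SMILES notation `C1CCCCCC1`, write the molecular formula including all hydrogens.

Heavy atoms from the SMILES: 7 C.
Implicit hydrogens by atom environment:
  7 × C: 2 H each → 14
  Total hydrogens = 14.
Molecular formula: C7H14

C7H14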